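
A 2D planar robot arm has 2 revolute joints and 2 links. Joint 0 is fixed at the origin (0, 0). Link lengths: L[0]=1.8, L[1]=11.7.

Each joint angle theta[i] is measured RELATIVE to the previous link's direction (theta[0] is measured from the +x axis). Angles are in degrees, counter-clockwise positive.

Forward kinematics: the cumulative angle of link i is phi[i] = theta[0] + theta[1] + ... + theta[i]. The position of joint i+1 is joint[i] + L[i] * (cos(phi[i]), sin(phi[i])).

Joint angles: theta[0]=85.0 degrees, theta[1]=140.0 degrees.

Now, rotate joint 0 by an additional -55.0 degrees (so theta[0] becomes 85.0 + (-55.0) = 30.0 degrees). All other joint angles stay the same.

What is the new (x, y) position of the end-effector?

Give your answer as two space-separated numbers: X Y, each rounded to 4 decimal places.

joint[0] = (0.0000, 0.0000)  (base)
link 0: phi[0] = 30 = 30 deg
  cos(30 deg) = 0.8660, sin(30 deg) = 0.5000
  joint[1] = (0.0000, 0.0000) + 1.8 * (0.8660, 0.5000) = (0.0000 + 1.5588, 0.0000 + 0.9000) = (1.5588, 0.9000)
link 1: phi[1] = 30 + 140 = 170 deg
  cos(170 deg) = -0.9848, sin(170 deg) = 0.1736
  joint[2] = (1.5588, 0.9000) + 11.7 * (-0.9848, 0.1736) = (1.5588 + -11.5223, 0.9000 + 2.0317) = (-9.9634, 2.9317)
End effector: (-9.9634, 2.9317)

Answer: -9.9634 2.9317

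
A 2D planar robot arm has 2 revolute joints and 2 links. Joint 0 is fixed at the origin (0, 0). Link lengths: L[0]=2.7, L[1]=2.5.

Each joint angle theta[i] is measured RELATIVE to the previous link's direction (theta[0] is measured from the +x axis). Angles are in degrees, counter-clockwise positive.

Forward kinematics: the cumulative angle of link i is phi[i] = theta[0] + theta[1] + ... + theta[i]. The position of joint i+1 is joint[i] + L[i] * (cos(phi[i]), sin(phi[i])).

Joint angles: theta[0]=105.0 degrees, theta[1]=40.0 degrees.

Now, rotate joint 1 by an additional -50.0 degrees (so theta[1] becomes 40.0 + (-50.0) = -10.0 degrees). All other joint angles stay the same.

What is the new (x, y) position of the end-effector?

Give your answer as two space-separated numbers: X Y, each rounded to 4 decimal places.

Answer: -0.9167 5.0985

Derivation:
joint[0] = (0.0000, 0.0000)  (base)
link 0: phi[0] = 105 = 105 deg
  cos(105 deg) = -0.2588, sin(105 deg) = 0.9659
  joint[1] = (0.0000, 0.0000) + 2.7 * (-0.2588, 0.9659) = (0.0000 + -0.6988, 0.0000 + 2.6080) = (-0.6988, 2.6080)
link 1: phi[1] = 105 + -10 = 95 deg
  cos(95 deg) = -0.0872, sin(95 deg) = 0.9962
  joint[2] = (-0.6988, 2.6080) + 2.5 * (-0.0872, 0.9962) = (-0.6988 + -0.2179, 2.6080 + 2.4905) = (-0.9167, 5.0985)
End effector: (-0.9167, 5.0985)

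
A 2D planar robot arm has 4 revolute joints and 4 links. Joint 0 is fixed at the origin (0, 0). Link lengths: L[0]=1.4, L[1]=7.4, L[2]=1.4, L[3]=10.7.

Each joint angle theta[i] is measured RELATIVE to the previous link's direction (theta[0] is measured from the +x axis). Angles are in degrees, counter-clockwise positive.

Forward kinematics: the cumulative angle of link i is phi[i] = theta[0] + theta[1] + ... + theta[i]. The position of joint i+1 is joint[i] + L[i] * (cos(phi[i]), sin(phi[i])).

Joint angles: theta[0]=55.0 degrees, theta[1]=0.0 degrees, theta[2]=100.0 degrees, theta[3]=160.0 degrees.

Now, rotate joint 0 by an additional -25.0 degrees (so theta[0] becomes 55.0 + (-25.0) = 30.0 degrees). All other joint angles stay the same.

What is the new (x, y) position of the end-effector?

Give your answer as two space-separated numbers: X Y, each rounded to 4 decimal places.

joint[0] = (0.0000, 0.0000)  (base)
link 0: phi[0] = 30 = 30 deg
  cos(30 deg) = 0.8660, sin(30 deg) = 0.5000
  joint[1] = (0.0000, 0.0000) + 1.4 * (0.8660, 0.5000) = (0.0000 + 1.2124, 0.0000 + 0.7000) = (1.2124, 0.7000)
link 1: phi[1] = 30 + 0 = 30 deg
  cos(30 deg) = 0.8660, sin(30 deg) = 0.5000
  joint[2] = (1.2124, 0.7000) + 7.4 * (0.8660, 0.5000) = (1.2124 + 6.4086, 0.7000 + 3.7000) = (7.6210, 4.4000)
link 2: phi[2] = 30 + 0 + 100 = 130 deg
  cos(130 deg) = -0.6428, sin(130 deg) = 0.7660
  joint[3] = (7.6210, 4.4000) + 1.4 * (-0.6428, 0.7660) = (7.6210 + -0.8999, 4.4000 + 1.0725) = (6.7211, 5.4725)
link 3: phi[3] = 30 + 0 + 100 + 160 = 290 deg
  cos(290 deg) = 0.3420, sin(290 deg) = -0.9397
  joint[4] = (6.7211, 5.4725) + 10.7 * (0.3420, -0.9397) = (6.7211 + 3.6596, 5.4725 + -10.0547) = (10.3807, -4.5822)
End effector: (10.3807, -4.5822)

Answer: 10.3807 -4.5822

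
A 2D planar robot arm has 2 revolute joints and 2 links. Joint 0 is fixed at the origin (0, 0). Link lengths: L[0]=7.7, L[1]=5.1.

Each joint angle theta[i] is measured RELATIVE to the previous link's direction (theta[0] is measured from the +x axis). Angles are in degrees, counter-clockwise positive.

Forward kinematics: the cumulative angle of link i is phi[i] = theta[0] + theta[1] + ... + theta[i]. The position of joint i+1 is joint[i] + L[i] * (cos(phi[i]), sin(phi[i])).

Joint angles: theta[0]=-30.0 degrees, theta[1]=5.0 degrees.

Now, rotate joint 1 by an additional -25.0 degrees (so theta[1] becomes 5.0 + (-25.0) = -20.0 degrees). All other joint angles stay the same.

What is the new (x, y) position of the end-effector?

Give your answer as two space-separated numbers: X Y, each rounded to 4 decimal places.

Answer: 9.9466 -7.7568

Derivation:
joint[0] = (0.0000, 0.0000)  (base)
link 0: phi[0] = -30 = -30 deg
  cos(-30 deg) = 0.8660, sin(-30 deg) = -0.5000
  joint[1] = (0.0000, 0.0000) + 7.7 * (0.8660, -0.5000) = (0.0000 + 6.6684, 0.0000 + -3.8500) = (6.6684, -3.8500)
link 1: phi[1] = -30 + -20 = -50 deg
  cos(-50 deg) = 0.6428, sin(-50 deg) = -0.7660
  joint[2] = (6.6684, -3.8500) + 5.1 * (0.6428, -0.7660) = (6.6684 + 3.2782, -3.8500 + -3.9068) = (9.9466, -7.7568)
End effector: (9.9466, -7.7568)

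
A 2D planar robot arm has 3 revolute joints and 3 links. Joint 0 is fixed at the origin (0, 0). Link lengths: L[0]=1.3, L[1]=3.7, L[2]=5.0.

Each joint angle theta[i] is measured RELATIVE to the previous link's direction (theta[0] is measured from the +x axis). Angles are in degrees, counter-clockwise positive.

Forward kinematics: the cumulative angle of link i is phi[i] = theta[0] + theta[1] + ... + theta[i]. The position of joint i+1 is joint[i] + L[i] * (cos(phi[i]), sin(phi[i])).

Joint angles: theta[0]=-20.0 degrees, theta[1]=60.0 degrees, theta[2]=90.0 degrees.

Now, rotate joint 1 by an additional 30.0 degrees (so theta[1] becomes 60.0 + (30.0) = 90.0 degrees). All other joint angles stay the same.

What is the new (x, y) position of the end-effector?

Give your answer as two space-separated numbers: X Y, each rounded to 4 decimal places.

joint[0] = (0.0000, 0.0000)  (base)
link 0: phi[0] = -20 = -20 deg
  cos(-20 deg) = 0.9397, sin(-20 deg) = -0.3420
  joint[1] = (0.0000, 0.0000) + 1.3 * (0.9397, -0.3420) = (0.0000 + 1.2216, 0.0000 + -0.4446) = (1.2216, -0.4446)
link 1: phi[1] = -20 + 90 = 70 deg
  cos(70 deg) = 0.3420, sin(70 deg) = 0.9397
  joint[2] = (1.2216, -0.4446) + 3.7 * (0.3420, 0.9397) = (1.2216 + 1.2655, -0.4446 + 3.4769) = (2.4871, 3.0322)
link 2: phi[2] = -20 + 90 + 90 = 160 deg
  cos(160 deg) = -0.9397, sin(160 deg) = 0.3420
  joint[3] = (2.4871, 3.0322) + 5 * (-0.9397, 0.3420) = (2.4871 + -4.6985, 3.0322 + 1.7101) = (-2.2114, 4.7423)
End effector: (-2.2114, 4.7423)

Answer: -2.2114 4.7423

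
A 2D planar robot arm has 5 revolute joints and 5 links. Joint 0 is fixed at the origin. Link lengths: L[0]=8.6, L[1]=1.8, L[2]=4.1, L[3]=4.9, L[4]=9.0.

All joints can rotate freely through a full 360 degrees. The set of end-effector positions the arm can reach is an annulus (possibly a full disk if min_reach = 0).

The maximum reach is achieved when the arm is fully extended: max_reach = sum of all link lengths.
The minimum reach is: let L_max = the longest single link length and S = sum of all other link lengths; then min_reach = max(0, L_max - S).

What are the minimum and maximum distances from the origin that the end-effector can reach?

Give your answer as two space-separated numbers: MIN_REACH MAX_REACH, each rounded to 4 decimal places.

Link lengths: [8.6, 1.8, 4.1, 4.9, 9.0]
max_reach = 8.6 + 1.8 + 4.1 + 4.9 + 9 = 28.4
L_max = max([8.6, 1.8, 4.1, 4.9, 9.0]) = 9
S (sum of others) = 28.4 - 9 = 19.4
min_reach = max(0, 9 - 19.4) = max(0, -10.4) = 0

Answer: 0.0000 28.4000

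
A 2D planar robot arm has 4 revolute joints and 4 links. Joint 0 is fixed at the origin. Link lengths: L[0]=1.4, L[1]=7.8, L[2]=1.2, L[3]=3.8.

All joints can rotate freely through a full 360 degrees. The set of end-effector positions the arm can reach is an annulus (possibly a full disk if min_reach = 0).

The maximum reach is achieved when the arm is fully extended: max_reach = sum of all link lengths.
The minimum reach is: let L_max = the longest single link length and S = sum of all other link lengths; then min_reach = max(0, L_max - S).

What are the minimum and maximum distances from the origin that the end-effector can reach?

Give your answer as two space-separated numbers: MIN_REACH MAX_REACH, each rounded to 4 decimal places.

Link lengths: [1.4, 7.8, 1.2, 3.8]
max_reach = 1.4 + 7.8 + 1.2 + 3.8 = 14.2
L_max = max([1.4, 7.8, 1.2, 3.8]) = 7.8
S (sum of others) = 14.2 - 7.8 = 6.4
min_reach = max(0, 7.8 - 6.4) = max(0, 1.4) = 1.4

Answer: 1.4000 14.2000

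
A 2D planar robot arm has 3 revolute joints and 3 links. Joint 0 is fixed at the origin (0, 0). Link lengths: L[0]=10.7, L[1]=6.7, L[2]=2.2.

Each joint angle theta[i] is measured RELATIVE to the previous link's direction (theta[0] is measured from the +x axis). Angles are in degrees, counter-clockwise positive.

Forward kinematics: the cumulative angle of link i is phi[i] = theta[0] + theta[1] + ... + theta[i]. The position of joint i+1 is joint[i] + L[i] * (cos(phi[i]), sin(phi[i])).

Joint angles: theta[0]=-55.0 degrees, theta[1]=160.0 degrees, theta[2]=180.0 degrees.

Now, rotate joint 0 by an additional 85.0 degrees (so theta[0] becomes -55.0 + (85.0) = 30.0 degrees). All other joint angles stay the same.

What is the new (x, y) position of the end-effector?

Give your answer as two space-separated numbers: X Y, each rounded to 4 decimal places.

Answer: 4.8348 4.5686

Derivation:
joint[0] = (0.0000, 0.0000)  (base)
link 0: phi[0] = 30 = 30 deg
  cos(30 deg) = 0.8660, sin(30 deg) = 0.5000
  joint[1] = (0.0000, 0.0000) + 10.7 * (0.8660, 0.5000) = (0.0000 + 9.2665, 0.0000 + 5.3500) = (9.2665, 5.3500)
link 1: phi[1] = 30 + 160 = 190 deg
  cos(190 deg) = -0.9848, sin(190 deg) = -0.1736
  joint[2] = (9.2665, 5.3500) + 6.7 * (-0.9848, -0.1736) = (9.2665 + -6.5982, 5.3500 + -1.1634) = (2.6683, 4.1866)
link 2: phi[2] = 30 + 160 + 180 = 370 deg
  cos(370 deg) = 0.9848, sin(370 deg) = 0.1736
  joint[3] = (2.6683, 4.1866) + 2.2 * (0.9848, 0.1736) = (2.6683 + 2.1666, 4.1866 + 0.3820) = (4.8348, 4.5686)
End effector: (4.8348, 4.5686)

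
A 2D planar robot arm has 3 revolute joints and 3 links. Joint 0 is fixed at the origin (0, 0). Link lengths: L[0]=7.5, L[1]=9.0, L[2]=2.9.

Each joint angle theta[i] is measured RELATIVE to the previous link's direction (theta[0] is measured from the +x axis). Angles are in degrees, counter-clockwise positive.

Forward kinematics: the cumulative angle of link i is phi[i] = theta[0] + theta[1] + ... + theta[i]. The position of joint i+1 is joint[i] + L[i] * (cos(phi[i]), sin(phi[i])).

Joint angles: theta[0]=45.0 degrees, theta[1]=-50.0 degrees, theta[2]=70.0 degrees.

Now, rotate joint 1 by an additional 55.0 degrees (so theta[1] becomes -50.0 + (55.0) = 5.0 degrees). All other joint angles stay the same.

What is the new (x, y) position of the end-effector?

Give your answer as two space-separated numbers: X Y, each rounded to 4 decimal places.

joint[0] = (0.0000, 0.0000)  (base)
link 0: phi[0] = 45 = 45 deg
  cos(45 deg) = 0.7071, sin(45 deg) = 0.7071
  joint[1] = (0.0000, 0.0000) + 7.5 * (0.7071, 0.7071) = (0.0000 + 5.3033, 0.0000 + 5.3033) = (5.3033, 5.3033)
link 1: phi[1] = 45 + 5 = 50 deg
  cos(50 deg) = 0.6428, sin(50 deg) = 0.7660
  joint[2] = (5.3033, 5.3033) + 9 * (0.6428, 0.7660) = (5.3033 + 5.7851, 5.3033 + 6.8944) = (11.0884, 12.1977)
link 2: phi[2] = 45 + 5 + 70 = 120 deg
  cos(120 deg) = -0.5000, sin(120 deg) = 0.8660
  joint[3] = (11.0884, 12.1977) + 2.9 * (-0.5000, 0.8660) = (11.0884 + -1.4500, 12.1977 + 2.5115) = (9.6384, 14.7092)
End effector: (9.6384, 14.7092)

Answer: 9.6384 14.7092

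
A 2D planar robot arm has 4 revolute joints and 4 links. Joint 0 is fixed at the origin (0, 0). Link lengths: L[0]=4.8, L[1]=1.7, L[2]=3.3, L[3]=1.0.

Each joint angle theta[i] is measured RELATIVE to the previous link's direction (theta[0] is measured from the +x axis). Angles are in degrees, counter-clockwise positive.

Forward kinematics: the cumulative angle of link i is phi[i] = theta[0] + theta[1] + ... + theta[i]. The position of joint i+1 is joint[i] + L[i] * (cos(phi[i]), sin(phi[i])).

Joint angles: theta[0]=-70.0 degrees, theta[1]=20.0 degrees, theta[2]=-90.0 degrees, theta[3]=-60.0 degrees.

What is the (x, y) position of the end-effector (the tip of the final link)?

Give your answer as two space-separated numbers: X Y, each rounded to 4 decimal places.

joint[0] = (0.0000, 0.0000)  (base)
link 0: phi[0] = -70 = -70 deg
  cos(-70 deg) = 0.3420, sin(-70 deg) = -0.9397
  joint[1] = (0.0000, 0.0000) + 4.8 * (0.3420, -0.9397) = (0.0000 + 1.6417, 0.0000 + -4.5105) = (1.6417, -4.5105)
link 1: phi[1] = -70 + 20 = -50 deg
  cos(-50 deg) = 0.6428, sin(-50 deg) = -0.7660
  joint[2] = (1.6417, -4.5105) + 1.7 * (0.6428, -0.7660) = (1.6417 + 1.0927, -4.5105 + -1.3023) = (2.7344, -5.8128)
link 2: phi[2] = -70 + 20 + -90 = -140 deg
  cos(-140 deg) = -0.7660, sin(-140 deg) = -0.6428
  joint[3] = (2.7344, -5.8128) + 3.3 * (-0.7660, -0.6428) = (2.7344 + -2.5279, -5.8128 + -2.1212) = (0.2065, -7.9340)
link 3: phi[3] = -70 + 20 + -90 + -60 = -200 deg
  cos(-200 deg) = -0.9397, sin(-200 deg) = 0.3420
  joint[4] = (0.2065, -7.9340) + 1 * (-0.9397, 0.3420) = (0.2065 + -0.9397, -7.9340 + 0.3420) = (-0.7332, -7.5920)
End effector: (-0.7332, -7.5920)

Answer: -0.7332 -7.5920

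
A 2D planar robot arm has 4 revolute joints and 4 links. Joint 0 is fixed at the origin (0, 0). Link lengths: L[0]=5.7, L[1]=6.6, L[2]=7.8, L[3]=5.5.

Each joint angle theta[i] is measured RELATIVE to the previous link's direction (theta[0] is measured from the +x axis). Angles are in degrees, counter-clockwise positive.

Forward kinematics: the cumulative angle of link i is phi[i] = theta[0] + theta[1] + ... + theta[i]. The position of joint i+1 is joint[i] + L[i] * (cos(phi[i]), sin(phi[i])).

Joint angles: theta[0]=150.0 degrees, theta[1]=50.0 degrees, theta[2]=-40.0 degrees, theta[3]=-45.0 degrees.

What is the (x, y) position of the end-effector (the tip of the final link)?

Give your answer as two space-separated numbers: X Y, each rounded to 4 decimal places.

joint[0] = (0.0000, 0.0000)  (base)
link 0: phi[0] = 150 = 150 deg
  cos(150 deg) = -0.8660, sin(150 deg) = 0.5000
  joint[1] = (0.0000, 0.0000) + 5.7 * (-0.8660, 0.5000) = (0.0000 + -4.9363, 0.0000 + 2.8500) = (-4.9363, 2.8500)
link 1: phi[1] = 150 + 50 = 200 deg
  cos(200 deg) = -0.9397, sin(200 deg) = -0.3420
  joint[2] = (-4.9363, 2.8500) + 6.6 * (-0.9397, -0.3420) = (-4.9363 + -6.2020, 2.8500 + -2.2573) = (-11.1383, 0.5927)
link 2: phi[2] = 150 + 50 + -40 = 160 deg
  cos(160 deg) = -0.9397, sin(160 deg) = 0.3420
  joint[3] = (-11.1383, 0.5927) + 7.8 * (-0.9397, 0.3420) = (-11.1383 + -7.3296, 0.5927 + 2.6678) = (-18.4679, 3.2604)
link 3: phi[3] = 150 + 50 + -40 + -45 = 115 deg
  cos(115 deg) = -0.4226, sin(115 deg) = 0.9063
  joint[4] = (-18.4679, 3.2604) + 5.5 * (-0.4226, 0.9063) = (-18.4679 + -2.3244, 3.2604 + 4.9847) = (-20.7923, 8.2451)
End effector: (-20.7923, 8.2451)

Answer: -20.7923 8.2451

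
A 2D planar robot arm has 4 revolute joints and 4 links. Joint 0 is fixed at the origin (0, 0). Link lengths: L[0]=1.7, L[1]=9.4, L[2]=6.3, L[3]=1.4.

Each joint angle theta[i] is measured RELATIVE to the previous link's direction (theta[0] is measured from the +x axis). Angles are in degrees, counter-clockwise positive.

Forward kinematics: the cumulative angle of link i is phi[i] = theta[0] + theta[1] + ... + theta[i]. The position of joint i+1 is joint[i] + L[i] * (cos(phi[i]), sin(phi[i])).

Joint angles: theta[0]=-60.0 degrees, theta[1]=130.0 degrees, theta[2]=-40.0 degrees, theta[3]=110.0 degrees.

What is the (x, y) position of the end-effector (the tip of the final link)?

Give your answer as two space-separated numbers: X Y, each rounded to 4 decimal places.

joint[0] = (0.0000, 0.0000)  (base)
link 0: phi[0] = -60 = -60 deg
  cos(-60 deg) = 0.5000, sin(-60 deg) = -0.8660
  joint[1] = (0.0000, 0.0000) + 1.7 * (0.5000, -0.8660) = (0.0000 + 0.8500, 0.0000 + -1.4722) = (0.8500, -1.4722)
link 1: phi[1] = -60 + 130 = 70 deg
  cos(70 deg) = 0.3420, sin(70 deg) = 0.9397
  joint[2] = (0.8500, -1.4722) + 9.4 * (0.3420, 0.9397) = (0.8500 + 3.2150, -1.4722 + 8.8331) = (4.0650, 7.3609)
link 2: phi[2] = -60 + 130 + -40 = 30 deg
  cos(30 deg) = 0.8660, sin(30 deg) = 0.5000
  joint[3] = (4.0650, 7.3609) + 6.3 * (0.8660, 0.5000) = (4.0650 + 5.4560, 7.3609 + 3.1500) = (9.5209, 10.5109)
link 3: phi[3] = -60 + 130 + -40 + 110 = 140 deg
  cos(140 deg) = -0.7660, sin(140 deg) = 0.6428
  joint[4] = (9.5209, 10.5109) + 1.4 * (-0.7660, 0.6428) = (9.5209 + -1.0725, 10.5109 + 0.8999) = (8.4485, 11.4108)
End effector: (8.4485, 11.4108)

Answer: 8.4485 11.4108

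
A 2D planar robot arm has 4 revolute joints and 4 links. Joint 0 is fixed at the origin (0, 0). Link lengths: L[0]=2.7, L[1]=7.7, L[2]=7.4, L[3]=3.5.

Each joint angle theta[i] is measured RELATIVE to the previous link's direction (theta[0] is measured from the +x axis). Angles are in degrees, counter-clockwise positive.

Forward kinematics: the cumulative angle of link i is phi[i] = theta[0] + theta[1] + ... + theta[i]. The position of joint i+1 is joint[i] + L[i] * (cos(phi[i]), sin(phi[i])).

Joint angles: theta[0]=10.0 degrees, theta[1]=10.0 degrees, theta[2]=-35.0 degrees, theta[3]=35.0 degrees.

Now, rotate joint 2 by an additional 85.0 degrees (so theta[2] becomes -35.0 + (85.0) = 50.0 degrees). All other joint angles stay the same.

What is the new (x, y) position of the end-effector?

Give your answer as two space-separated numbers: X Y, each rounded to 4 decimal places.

Answer: 11.5197 13.4369

Derivation:
joint[0] = (0.0000, 0.0000)  (base)
link 0: phi[0] = 10 = 10 deg
  cos(10 deg) = 0.9848, sin(10 deg) = 0.1736
  joint[1] = (0.0000, 0.0000) + 2.7 * (0.9848, 0.1736) = (0.0000 + 2.6590, 0.0000 + 0.4689) = (2.6590, 0.4689)
link 1: phi[1] = 10 + 10 = 20 deg
  cos(20 deg) = 0.9397, sin(20 deg) = 0.3420
  joint[2] = (2.6590, 0.4689) + 7.7 * (0.9397, 0.3420) = (2.6590 + 7.2356, 0.4689 + 2.6336) = (9.8946, 3.1024)
link 2: phi[2] = 10 + 10 + 50 = 70 deg
  cos(70 deg) = 0.3420, sin(70 deg) = 0.9397
  joint[3] = (9.8946, 3.1024) + 7.4 * (0.3420, 0.9397) = (9.8946 + 2.5309, 3.1024 + 6.9537) = (12.4256, 10.0561)
link 3: phi[3] = 10 + 10 + 50 + 35 = 105 deg
  cos(105 deg) = -0.2588, sin(105 deg) = 0.9659
  joint[4] = (12.4256, 10.0561) + 3.5 * (-0.2588, 0.9659) = (12.4256 + -0.9059, 10.0561 + 3.3807) = (11.5197, 13.4369)
End effector: (11.5197, 13.4369)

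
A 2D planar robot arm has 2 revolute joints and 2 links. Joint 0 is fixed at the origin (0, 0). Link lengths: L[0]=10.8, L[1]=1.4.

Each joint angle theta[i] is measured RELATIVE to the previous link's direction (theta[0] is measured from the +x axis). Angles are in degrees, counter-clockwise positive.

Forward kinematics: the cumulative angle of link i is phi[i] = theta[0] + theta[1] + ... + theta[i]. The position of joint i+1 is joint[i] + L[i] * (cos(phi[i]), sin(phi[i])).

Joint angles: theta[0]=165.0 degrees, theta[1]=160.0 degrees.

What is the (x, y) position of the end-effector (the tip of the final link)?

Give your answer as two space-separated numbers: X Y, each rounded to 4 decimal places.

joint[0] = (0.0000, 0.0000)  (base)
link 0: phi[0] = 165 = 165 deg
  cos(165 deg) = -0.9659, sin(165 deg) = 0.2588
  joint[1] = (0.0000, 0.0000) + 10.8 * (-0.9659, 0.2588) = (0.0000 + -10.4320, 0.0000 + 2.7952) = (-10.4320, 2.7952)
link 1: phi[1] = 165 + 160 = 325 deg
  cos(325 deg) = 0.8192, sin(325 deg) = -0.5736
  joint[2] = (-10.4320, 2.7952) + 1.4 * (0.8192, -0.5736) = (-10.4320 + 1.1468, 2.7952 + -0.8030) = (-9.2852, 1.9922)
End effector: (-9.2852, 1.9922)

Answer: -9.2852 1.9922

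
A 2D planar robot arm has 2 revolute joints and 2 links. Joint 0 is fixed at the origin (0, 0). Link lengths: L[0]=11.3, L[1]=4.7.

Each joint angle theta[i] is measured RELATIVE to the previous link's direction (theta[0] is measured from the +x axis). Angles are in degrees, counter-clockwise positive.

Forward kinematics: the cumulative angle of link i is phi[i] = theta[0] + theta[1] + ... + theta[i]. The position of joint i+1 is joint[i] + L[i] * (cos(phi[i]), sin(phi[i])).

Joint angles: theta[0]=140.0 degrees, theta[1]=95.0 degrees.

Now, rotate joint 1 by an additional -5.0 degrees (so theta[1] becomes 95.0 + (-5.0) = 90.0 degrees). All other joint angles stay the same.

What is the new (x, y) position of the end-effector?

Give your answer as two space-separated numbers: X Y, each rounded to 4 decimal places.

joint[0] = (0.0000, 0.0000)  (base)
link 0: phi[0] = 140 = 140 deg
  cos(140 deg) = -0.7660, sin(140 deg) = 0.6428
  joint[1] = (0.0000, 0.0000) + 11.3 * (-0.7660, 0.6428) = (0.0000 + -8.6563, 0.0000 + 7.2635) = (-8.6563, 7.2635)
link 1: phi[1] = 140 + 90 = 230 deg
  cos(230 deg) = -0.6428, sin(230 deg) = -0.7660
  joint[2] = (-8.6563, 7.2635) + 4.7 * (-0.6428, -0.7660) = (-8.6563 + -3.0211, 7.2635 + -3.6004) = (-11.6774, 3.6631)
End effector: (-11.6774, 3.6631)

Answer: -11.6774 3.6631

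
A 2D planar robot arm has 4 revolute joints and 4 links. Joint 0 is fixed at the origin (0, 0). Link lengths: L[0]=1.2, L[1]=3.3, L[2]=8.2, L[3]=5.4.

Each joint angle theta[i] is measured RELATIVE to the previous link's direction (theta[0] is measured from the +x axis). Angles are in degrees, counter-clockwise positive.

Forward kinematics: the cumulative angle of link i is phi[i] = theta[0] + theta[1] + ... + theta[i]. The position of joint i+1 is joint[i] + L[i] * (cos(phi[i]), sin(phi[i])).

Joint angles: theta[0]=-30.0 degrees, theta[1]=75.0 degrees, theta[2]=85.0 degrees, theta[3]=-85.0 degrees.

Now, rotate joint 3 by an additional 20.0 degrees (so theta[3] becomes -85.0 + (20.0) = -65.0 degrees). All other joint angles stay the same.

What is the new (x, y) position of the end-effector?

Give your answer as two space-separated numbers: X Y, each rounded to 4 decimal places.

Answer: 0.3840 12.9091

Derivation:
joint[0] = (0.0000, 0.0000)  (base)
link 0: phi[0] = -30 = -30 deg
  cos(-30 deg) = 0.8660, sin(-30 deg) = -0.5000
  joint[1] = (0.0000, 0.0000) + 1.2 * (0.8660, -0.5000) = (0.0000 + 1.0392, 0.0000 + -0.6000) = (1.0392, -0.6000)
link 1: phi[1] = -30 + 75 = 45 deg
  cos(45 deg) = 0.7071, sin(45 deg) = 0.7071
  joint[2] = (1.0392, -0.6000) + 3.3 * (0.7071, 0.7071) = (1.0392 + 2.3335, -0.6000 + 2.3335) = (3.3727, 1.7335)
link 2: phi[2] = -30 + 75 + 85 = 130 deg
  cos(130 deg) = -0.6428, sin(130 deg) = 0.7660
  joint[3] = (3.3727, 1.7335) + 8.2 * (-0.6428, 0.7660) = (3.3727 + -5.2709, 1.7335 + 6.2816) = (-1.8982, 8.0150)
link 3: phi[3] = -30 + 75 + 85 + -65 = 65 deg
  cos(65 deg) = 0.4226, sin(65 deg) = 0.9063
  joint[4] = (-1.8982, 8.0150) + 5.4 * (0.4226, 0.9063) = (-1.8982 + 2.2821, 8.0150 + 4.8941) = (0.3840, 12.9091)
End effector: (0.3840, 12.9091)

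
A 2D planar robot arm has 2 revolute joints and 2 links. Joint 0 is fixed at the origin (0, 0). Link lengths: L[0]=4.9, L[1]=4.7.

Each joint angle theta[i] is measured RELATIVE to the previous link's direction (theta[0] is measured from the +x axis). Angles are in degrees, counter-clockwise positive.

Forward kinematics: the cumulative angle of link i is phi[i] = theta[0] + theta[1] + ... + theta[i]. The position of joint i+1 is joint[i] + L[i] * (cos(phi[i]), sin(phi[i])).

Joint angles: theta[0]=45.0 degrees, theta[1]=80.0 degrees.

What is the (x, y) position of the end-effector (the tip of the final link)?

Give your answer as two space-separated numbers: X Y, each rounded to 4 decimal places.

joint[0] = (0.0000, 0.0000)  (base)
link 0: phi[0] = 45 = 45 deg
  cos(45 deg) = 0.7071, sin(45 deg) = 0.7071
  joint[1] = (0.0000, 0.0000) + 4.9 * (0.7071, 0.7071) = (0.0000 + 3.4648, 0.0000 + 3.4648) = (3.4648, 3.4648)
link 1: phi[1] = 45 + 80 = 125 deg
  cos(125 deg) = -0.5736, sin(125 deg) = 0.8192
  joint[2] = (3.4648, 3.4648) + 4.7 * (-0.5736, 0.8192) = (3.4648 + -2.6958, 3.4648 + 3.8500) = (0.7690, 7.3148)
End effector: (0.7690, 7.3148)

Answer: 0.7690 7.3148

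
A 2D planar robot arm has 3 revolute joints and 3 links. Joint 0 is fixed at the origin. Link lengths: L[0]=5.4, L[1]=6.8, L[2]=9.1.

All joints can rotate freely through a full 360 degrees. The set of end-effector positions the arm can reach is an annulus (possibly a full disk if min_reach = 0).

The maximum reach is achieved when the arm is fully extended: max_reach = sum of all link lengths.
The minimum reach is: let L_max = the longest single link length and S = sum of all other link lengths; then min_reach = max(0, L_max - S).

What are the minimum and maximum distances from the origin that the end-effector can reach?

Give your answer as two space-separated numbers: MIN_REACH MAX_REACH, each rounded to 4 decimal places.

Answer: 0.0000 21.3000

Derivation:
Link lengths: [5.4, 6.8, 9.1]
max_reach = 5.4 + 6.8 + 9.1 = 21.3
L_max = max([5.4, 6.8, 9.1]) = 9.1
S (sum of others) = 21.3 - 9.1 = 12.2
min_reach = max(0, 9.1 - 12.2) = max(0, -3.1) = 0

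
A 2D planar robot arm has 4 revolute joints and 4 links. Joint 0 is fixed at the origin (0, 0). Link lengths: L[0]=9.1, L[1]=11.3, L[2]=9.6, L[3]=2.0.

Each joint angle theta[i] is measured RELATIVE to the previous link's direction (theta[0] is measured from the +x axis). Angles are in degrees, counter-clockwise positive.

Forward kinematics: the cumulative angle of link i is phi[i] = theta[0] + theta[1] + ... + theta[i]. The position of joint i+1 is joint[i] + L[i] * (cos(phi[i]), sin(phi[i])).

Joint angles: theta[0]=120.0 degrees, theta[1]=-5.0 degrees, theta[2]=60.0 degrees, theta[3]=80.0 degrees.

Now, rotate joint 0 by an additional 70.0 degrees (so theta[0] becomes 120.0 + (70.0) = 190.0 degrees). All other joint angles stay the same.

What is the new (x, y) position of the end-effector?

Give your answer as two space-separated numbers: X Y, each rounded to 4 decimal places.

joint[0] = (0.0000, 0.0000)  (base)
link 0: phi[0] = 190 = 190 deg
  cos(190 deg) = -0.9848, sin(190 deg) = -0.1736
  joint[1] = (0.0000, 0.0000) + 9.1 * (-0.9848, -0.1736) = (0.0000 + -8.9618, 0.0000 + -1.5802) = (-8.9618, -1.5802)
link 1: phi[1] = 190 + -5 = 185 deg
  cos(185 deg) = -0.9962, sin(185 deg) = -0.0872
  joint[2] = (-8.9618, -1.5802) + 11.3 * (-0.9962, -0.0872) = (-8.9618 + -11.2570, -1.5802 + -0.9849) = (-20.2188, -2.5651)
link 2: phi[2] = 190 + -5 + 60 = 245 deg
  cos(245 deg) = -0.4226, sin(245 deg) = -0.9063
  joint[3] = (-20.2188, -2.5651) + 9.6 * (-0.4226, -0.9063) = (-20.2188 + -4.0571, -2.5651 + -8.7006) = (-24.2759, -11.2656)
link 3: phi[3] = 190 + -5 + 60 + 80 = 325 deg
  cos(325 deg) = 0.8192, sin(325 deg) = -0.5736
  joint[4] = (-24.2759, -11.2656) + 2 * (0.8192, -0.5736) = (-24.2759 + 1.6383, -11.2656 + -1.1472) = (-22.6376, -12.4128)
End effector: (-22.6376, -12.4128)

Answer: -22.6376 -12.4128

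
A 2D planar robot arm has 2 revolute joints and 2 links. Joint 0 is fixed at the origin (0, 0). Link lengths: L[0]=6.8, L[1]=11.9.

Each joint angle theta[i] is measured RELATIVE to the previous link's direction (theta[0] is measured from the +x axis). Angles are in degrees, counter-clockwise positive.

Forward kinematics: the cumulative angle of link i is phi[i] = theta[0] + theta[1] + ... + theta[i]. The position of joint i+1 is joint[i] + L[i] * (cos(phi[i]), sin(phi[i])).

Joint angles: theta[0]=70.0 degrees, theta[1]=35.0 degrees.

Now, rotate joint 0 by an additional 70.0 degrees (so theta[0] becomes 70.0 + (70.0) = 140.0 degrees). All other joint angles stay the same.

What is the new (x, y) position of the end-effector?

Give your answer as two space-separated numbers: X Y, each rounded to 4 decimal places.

joint[0] = (0.0000, 0.0000)  (base)
link 0: phi[0] = 140 = 140 deg
  cos(140 deg) = -0.7660, sin(140 deg) = 0.6428
  joint[1] = (0.0000, 0.0000) + 6.8 * (-0.7660, 0.6428) = (0.0000 + -5.2091, 0.0000 + 4.3710) = (-5.2091, 4.3710)
link 1: phi[1] = 140 + 35 = 175 deg
  cos(175 deg) = -0.9962, sin(175 deg) = 0.0872
  joint[2] = (-5.2091, 4.3710) + 11.9 * (-0.9962, 0.0872) = (-5.2091 + -11.8547, 4.3710 + 1.0372) = (-17.0638, 5.4081)
End effector: (-17.0638, 5.4081)

Answer: -17.0638 5.4081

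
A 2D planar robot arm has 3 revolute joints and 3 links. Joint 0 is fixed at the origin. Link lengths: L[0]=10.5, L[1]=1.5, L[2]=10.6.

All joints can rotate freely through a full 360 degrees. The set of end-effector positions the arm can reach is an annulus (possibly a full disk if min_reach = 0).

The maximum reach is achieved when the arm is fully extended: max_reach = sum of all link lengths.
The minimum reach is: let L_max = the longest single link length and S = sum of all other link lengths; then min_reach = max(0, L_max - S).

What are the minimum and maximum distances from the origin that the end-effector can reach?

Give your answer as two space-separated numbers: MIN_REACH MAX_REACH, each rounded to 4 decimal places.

Link lengths: [10.5, 1.5, 10.6]
max_reach = 10.5 + 1.5 + 10.6 = 22.6
L_max = max([10.5, 1.5, 10.6]) = 10.6
S (sum of others) = 22.6 - 10.6 = 12
min_reach = max(0, 10.6 - 12) = max(0, -1.4) = 0

Answer: 0.0000 22.6000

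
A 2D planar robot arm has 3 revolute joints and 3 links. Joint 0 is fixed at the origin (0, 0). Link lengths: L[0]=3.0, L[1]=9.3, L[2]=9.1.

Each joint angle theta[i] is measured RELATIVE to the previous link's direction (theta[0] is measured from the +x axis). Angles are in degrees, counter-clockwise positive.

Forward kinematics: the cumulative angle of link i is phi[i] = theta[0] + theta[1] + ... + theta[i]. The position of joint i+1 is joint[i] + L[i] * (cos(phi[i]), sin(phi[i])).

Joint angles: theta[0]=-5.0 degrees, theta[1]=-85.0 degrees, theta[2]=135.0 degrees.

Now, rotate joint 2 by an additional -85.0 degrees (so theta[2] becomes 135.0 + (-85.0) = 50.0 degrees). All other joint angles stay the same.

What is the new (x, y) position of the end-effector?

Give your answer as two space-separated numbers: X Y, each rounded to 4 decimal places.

Answer: 9.9596 -15.4108

Derivation:
joint[0] = (0.0000, 0.0000)  (base)
link 0: phi[0] = -5 = -5 deg
  cos(-5 deg) = 0.9962, sin(-5 deg) = -0.0872
  joint[1] = (0.0000, 0.0000) + 3 * (0.9962, -0.0872) = (0.0000 + 2.9886, 0.0000 + -0.2615) = (2.9886, -0.2615)
link 1: phi[1] = -5 + -85 = -90 deg
  cos(-90 deg) = 0.0000, sin(-90 deg) = -1.0000
  joint[2] = (2.9886, -0.2615) + 9.3 * (0.0000, -1.0000) = (2.9886 + 0.0000, -0.2615 + -9.3000) = (2.9886, -9.5615)
link 2: phi[2] = -5 + -85 + 50 = -40 deg
  cos(-40 deg) = 0.7660, sin(-40 deg) = -0.6428
  joint[3] = (2.9886, -9.5615) + 9.1 * (0.7660, -0.6428) = (2.9886 + 6.9710, -9.5615 + -5.8494) = (9.9596, -15.4108)
End effector: (9.9596, -15.4108)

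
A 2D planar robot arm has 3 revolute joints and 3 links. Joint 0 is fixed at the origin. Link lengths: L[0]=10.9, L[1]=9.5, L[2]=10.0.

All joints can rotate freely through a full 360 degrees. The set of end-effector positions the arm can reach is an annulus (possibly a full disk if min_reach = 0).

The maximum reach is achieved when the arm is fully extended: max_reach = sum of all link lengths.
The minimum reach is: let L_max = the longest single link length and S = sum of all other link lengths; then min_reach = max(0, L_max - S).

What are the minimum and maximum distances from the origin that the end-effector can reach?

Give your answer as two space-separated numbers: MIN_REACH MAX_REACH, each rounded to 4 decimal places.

Answer: 0.0000 30.4000

Derivation:
Link lengths: [10.9, 9.5, 10.0]
max_reach = 10.9 + 9.5 + 10 = 30.4
L_max = max([10.9, 9.5, 10.0]) = 10.9
S (sum of others) = 30.4 - 10.9 = 19.5
min_reach = max(0, 10.9 - 19.5) = max(0, -8.6) = 0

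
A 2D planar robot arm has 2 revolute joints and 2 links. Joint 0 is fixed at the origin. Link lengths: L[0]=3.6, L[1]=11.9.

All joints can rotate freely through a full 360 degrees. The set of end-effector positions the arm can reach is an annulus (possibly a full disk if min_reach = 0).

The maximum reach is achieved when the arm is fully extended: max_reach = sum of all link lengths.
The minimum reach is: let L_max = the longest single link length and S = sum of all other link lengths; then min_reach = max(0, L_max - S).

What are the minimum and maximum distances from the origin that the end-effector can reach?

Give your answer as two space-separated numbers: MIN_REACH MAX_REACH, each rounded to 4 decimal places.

Answer: 8.3000 15.5000

Derivation:
Link lengths: [3.6, 11.9]
max_reach = 3.6 + 11.9 = 15.5
L_max = max([3.6, 11.9]) = 11.9
S (sum of others) = 15.5 - 11.9 = 3.6
min_reach = max(0, 11.9 - 3.6) = max(0, 8.3) = 8.3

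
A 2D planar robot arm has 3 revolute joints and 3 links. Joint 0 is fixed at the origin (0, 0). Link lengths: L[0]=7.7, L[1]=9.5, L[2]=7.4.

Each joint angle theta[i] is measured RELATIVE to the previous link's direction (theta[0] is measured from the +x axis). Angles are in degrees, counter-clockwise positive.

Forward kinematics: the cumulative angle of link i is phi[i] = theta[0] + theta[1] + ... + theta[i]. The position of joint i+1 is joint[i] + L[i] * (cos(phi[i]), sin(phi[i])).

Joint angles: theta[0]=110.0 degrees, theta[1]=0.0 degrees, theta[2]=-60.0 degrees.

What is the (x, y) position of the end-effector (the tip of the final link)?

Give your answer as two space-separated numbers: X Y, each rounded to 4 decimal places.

joint[0] = (0.0000, 0.0000)  (base)
link 0: phi[0] = 110 = 110 deg
  cos(110 deg) = -0.3420, sin(110 deg) = 0.9397
  joint[1] = (0.0000, 0.0000) + 7.7 * (-0.3420, 0.9397) = (0.0000 + -2.6336, 0.0000 + 7.2356) = (-2.6336, 7.2356)
link 1: phi[1] = 110 + 0 = 110 deg
  cos(110 deg) = -0.3420, sin(110 deg) = 0.9397
  joint[2] = (-2.6336, 7.2356) + 9.5 * (-0.3420, 0.9397) = (-2.6336 + -3.2492, 7.2356 + 8.9271) = (-5.8827, 16.1627)
link 2: phi[2] = 110 + 0 + -60 = 50 deg
  cos(50 deg) = 0.6428, sin(50 deg) = 0.7660
  joint[3] = (-5.8827, 16.1627) + 7.4 * (0.6428, 0.7660) = (-5.8827 + 4.7566, 16.1627 + 5.6687) = (-1.1261, 21.8314)
End effector: (-1.1261, 21.8314)

Answer: -1.1261 21.8314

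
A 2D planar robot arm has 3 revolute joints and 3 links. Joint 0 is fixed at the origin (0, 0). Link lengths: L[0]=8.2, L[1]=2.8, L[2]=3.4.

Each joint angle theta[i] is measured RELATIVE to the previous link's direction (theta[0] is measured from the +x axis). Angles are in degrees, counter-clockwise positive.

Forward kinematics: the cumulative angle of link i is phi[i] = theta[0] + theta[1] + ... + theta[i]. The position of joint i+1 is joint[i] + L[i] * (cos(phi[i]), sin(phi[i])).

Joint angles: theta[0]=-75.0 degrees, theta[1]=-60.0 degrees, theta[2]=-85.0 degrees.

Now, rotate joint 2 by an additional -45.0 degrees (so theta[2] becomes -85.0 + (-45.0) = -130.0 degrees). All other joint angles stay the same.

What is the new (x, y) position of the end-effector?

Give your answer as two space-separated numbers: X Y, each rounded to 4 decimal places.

joint[0] = (0.0000, 0.0000)  (base)
link 0: phi[0] = -75 = -75 deg
  cos(-75 deg) = 0.2588, sin(-75 deg) = -0.9659
  joint[1] = (0.0000, 0.0000) + 8.2 * (0.2588, -0.9659) = (0.0000 + 2.1223, 0.0000 + -7.9206) = (2.1223, -7.9206)
link 1: phi[1] = -75 + -60 = -135 deg
  cos(-135 deg) = -0.7071, sin(-135 deg) = -0.7071
  joint[2] = (2.1223, -7.9206) + 2.8 * (-0.7071, -0.7071) = (2.1223 + -1.9799, -7.9206 + -1.9799) = (0.1424, -9.9005)
link 2: phi[2] = -75 + -60 + -130 = -265 deg
  cos(-265 deg) = -0.0872, sin(-265 deg) = 0.9962
  joint[3] = (0.1424, -9.9005) + 3.4 * (-0.0872, 0.9962) = (0.1424 + -0.2963, -9.9005 + 3.3871) = (-0.1539, -6.5134)
End effector: (-0.1539, -6.5134)

Answer: -0.1539 -6.5134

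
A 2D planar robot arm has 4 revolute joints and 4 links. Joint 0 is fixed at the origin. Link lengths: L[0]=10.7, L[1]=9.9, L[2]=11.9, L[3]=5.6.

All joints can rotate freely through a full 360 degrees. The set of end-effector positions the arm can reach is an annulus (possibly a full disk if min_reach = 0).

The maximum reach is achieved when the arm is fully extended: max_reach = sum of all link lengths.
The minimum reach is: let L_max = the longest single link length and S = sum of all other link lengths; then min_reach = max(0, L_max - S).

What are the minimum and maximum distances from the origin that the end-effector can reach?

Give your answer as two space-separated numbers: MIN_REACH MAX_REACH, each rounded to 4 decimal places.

Answer: 0.0000 38.1000

Derivation:
Link lengths: [10.7, 9.9, 11.9, 5.6]
max_reach = 10.7 + 9.9 + 11.9 + 5.6 = 38.1
L_max = max([10.7, 9.9, 11.9, 5.6]) = 11.9
S (sum of others) = 38.1 - 11.9 = 26.2
min_reach = max(0, 11.9 - 26.2) = max(0, -14.3) = 0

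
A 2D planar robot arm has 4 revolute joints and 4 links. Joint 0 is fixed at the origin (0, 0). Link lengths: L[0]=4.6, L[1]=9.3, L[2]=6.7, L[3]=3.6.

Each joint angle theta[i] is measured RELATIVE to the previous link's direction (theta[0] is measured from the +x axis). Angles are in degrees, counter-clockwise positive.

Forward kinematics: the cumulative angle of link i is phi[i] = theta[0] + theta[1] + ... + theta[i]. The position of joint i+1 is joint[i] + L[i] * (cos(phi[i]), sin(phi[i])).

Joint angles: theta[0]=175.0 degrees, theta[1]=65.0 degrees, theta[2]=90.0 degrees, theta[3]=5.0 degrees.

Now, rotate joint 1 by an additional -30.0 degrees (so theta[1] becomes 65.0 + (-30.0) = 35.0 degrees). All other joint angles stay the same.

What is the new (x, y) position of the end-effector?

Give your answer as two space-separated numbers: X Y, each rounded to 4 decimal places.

Answer: -7.2217 -13.0004

Derivation:
joint[0] = (0.0000, 0.0000)  (base)
link 0: phi[0] = 175 = 175 deg
  cos(175 deg) = -0.9962, sin(175 deg) = 0.0872
  joint[1] = (0.0000, 0.0000) + 4.6 * (-0.9962, 0.0872) = (0.0000 + -4.5825, 0.0000 + 0.4009) = (-4.5825, 0.4009)
link 1: phi[1] = 175 + 35 = 210 deg
  cos(210 deg) = -0.8660, sin(210 deg) = -0.5000
  joint[2] = (-4.5825, 0.4009) + 9.3 * (-0.8660, -0.5000) = (-4.5825 + -8.0540, 0.4009 + -4.6500) = (-12.6365, -4.2491)
link 2: phi[2] = 175 + 35 + 90 = 300 deg
  cos(300 deg) = 0.5000, sin(300 deg) = -0.8660
  joint[3] = (-12.6365, -4.2491) + 6.7 * (0.5000, -0.8660) = (-12.6365 + 3.3500, -4.2491 + -5.8024) = (-9.2865, -10.0515)
link 3: phi[3] = 175 + 35 + 90 + 5 = 305 deg
  cos(305 deg) = 0.5736, sin(305 deg) = -0.8192
  joint[4] = (-9.2865, -10.0515) + 3.6 * (0.5736, -0.8192) = (-9.2865 + 2.0649, -10.0515 + -2.9489) = (-7.2217, -13.0004)
End effector: (-7.2217, -13.0004)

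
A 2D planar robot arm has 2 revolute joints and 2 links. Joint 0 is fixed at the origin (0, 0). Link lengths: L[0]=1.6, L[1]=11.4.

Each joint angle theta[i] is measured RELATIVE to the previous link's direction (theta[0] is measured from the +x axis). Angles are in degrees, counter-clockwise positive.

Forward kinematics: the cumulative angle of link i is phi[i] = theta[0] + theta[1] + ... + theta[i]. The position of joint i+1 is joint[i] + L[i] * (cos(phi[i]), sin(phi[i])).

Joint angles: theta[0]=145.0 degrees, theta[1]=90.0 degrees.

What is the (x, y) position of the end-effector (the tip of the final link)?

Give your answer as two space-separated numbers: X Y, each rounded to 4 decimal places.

joint[0] = (0.0000, 0.0000)  (base)
link 0: phi[0] = 145 = 145 deg
  cos(145 deg) = -0.8192, sin(145 deg) = 0.5736
  joint[1] = (0.0000, 0.0000) + 1.6 * (-0.8192, 0.5736) = (0.0000 + -1.3106, 0.0000 + 0.9177) = (-1.3106, 0.9177)
link 1: phi[1] = 145 + 90 = 235 deg
  cos(235 deg) = -0.5736, sin(235 deg) = -0.8192
  joint[2] = (-1.3106, 0.9177) + 11.4 * (-0.5736, -0.8192) = (-1.3106 + -6.5388, 0.9177 + -9.3383) = (-7.8494, -8.4206)
End effector: (-7.8494, -8.4206)

Answer: -7.8494 -8.4206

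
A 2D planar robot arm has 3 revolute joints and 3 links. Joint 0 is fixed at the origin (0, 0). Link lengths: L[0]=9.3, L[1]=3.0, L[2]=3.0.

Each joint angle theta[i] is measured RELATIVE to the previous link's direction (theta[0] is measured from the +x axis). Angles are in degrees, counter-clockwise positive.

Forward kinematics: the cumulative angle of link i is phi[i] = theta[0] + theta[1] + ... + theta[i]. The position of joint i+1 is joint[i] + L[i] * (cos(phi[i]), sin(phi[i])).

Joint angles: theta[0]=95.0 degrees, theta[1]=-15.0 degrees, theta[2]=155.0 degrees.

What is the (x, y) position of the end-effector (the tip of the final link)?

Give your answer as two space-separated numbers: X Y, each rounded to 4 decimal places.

Answer: -2.0103 9.7616

Derivation:
joint[0] = (0.0000, 0.0000)  (base)
link 0: phi[0] = 95 = 95 deg
  cos(95 deg) = -0.0872, sin(95 deg) = 0.9962
  joint[1] = (0.0000, 0.0000) + 9.3 * (-0.0872, 0.9962) = (0.0000 + -0.8105, 0.0000 + 9.2646) = (-0.8105, 9.2646)
link 1: phi[1] = 95 + -15 = 80 deg
  cos(80 deg) = 0.1736, sin(80 deg) = 0.9848
  joint[2] = (-0.8105, 9.2646) + 3 * (0.1736, 0.9848) = (-0.8105 + 0.5209, 9.2646 + 2.9544) = (-0.2896, 12.2190)
link 2: phi[2] = 95 + -15 + 155 = 235 deg
  cos(235 deg) = -0.5736, sin(235 deg) = -0.8192
  joint[3] = (-0.2896, 12.2190) + 3 * (-0.5736, -0.8192) = (-0.2896 + -1.7207, 12.2190 + -2.4575) = (-2.0103, 9.7616)
End effector: (-2.0103, 9.7616)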